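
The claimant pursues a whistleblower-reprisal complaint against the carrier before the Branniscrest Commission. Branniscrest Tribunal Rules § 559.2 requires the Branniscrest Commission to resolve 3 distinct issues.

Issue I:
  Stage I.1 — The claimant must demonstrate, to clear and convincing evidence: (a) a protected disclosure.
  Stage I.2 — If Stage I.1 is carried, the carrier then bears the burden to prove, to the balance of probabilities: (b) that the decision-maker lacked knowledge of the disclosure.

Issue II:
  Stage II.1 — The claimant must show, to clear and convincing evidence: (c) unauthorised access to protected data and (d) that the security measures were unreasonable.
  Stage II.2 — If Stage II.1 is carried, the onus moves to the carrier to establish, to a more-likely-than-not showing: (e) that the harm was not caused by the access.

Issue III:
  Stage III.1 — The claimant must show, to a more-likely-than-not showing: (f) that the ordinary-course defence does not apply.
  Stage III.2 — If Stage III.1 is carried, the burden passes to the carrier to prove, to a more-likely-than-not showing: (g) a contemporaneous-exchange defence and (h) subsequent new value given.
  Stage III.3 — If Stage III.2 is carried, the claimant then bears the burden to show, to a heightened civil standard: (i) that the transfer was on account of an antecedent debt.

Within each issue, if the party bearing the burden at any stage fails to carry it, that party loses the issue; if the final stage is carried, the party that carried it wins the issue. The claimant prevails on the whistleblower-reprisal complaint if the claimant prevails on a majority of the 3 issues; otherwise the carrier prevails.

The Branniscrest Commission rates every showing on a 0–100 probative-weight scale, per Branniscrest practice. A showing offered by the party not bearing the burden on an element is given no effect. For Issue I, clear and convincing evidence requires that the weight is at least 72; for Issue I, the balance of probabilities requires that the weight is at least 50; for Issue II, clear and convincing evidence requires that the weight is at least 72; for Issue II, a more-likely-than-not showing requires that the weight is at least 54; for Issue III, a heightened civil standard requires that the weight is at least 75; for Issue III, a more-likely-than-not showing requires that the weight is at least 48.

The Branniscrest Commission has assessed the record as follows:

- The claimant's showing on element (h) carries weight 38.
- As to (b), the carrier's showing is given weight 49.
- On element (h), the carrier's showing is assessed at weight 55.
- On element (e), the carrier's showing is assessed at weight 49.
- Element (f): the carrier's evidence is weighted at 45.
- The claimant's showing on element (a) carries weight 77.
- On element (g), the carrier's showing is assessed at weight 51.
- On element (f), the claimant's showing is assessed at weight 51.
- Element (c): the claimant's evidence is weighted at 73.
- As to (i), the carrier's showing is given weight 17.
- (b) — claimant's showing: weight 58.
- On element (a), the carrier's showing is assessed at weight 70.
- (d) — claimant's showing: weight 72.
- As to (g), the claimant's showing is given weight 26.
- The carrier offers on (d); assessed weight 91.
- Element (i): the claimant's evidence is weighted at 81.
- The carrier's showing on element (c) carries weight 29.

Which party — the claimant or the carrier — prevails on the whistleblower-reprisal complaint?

— Issue I —
Stage I.1 — burden on claimant; standard: clear and convincing evidence (weight is at least 72).
    (a): 77 (carrier's 70 disregarded) ≥ 72 [met]
  Stage I.1 is satisfied; the onus moves to the carrier.
Stage I.2 — burden on carrier; standard: the balance of probabilities (weight is at least 50).
    (b): 49 (claimant's 58 disregarded) < 50 [not met]
  Not every element is met, so the carrier fails to carry Stage I.2.
The analysis ends at Stage I.2; the claimant prevails on this issue.
— Issue II —
Stage II.1 — burden on claimant; standard: clear and convincing evidence (weight is at least 72).
    (c): 73 (carrier's 29 disregarded) ≥ 72 [met]
    (d): 72 (carrier's 91 disregarded) ≥ 72 [met]
  All elements met. The burden passes to the carrier.
Stage II.2 — burden on carrier; standard: a more-likely-than-not showing (weight is at least 54).
    (e): 49 < 54 [not met]
  The carrier does not carry Stage II.2.
The analysis ends at Stage II.2; the claimant prevails on this issue.
— Issue III —
At Stage III.1 the claimant must meet a more-likely-than-not showing (weight is at least 48): on (f) the weight is 51 (the carrier's 45 is given no effect), which does reach 48, so (f) meets the standard.
  Stage III.1 carried; the burden shifts to the carrier.
At Stage III.2 the carrier must meet a more-likely-than-not showing (weight is at least 48): on (g) the weight is 51 (the claimant's 26 is given no effect), ≥ 48, so (g) meets the standard; on (h) the weight is 55 (the claimant's 38 is given no effect), ≥ 48, so (h) meets the standard.
  Stage III.2 is satisfied; the onus moves to the claimant.
At Stage III.3 the claimant must meet a heightened civil standard (weight is at least 75): on (i) the weight is 81 (the carrier's 17 is given no effect), which does reach 75, so (i) meets the standard.
  Stage III.3 carried; the final stage is satisfied.
All stages carried — the claimant prevails on this issue.
Per-issue: Issue I → claimant; Issue II → claimant; Issue III → claimant. The claimant must prevail on a majority of issues; overall, the claimant prevails.

claimant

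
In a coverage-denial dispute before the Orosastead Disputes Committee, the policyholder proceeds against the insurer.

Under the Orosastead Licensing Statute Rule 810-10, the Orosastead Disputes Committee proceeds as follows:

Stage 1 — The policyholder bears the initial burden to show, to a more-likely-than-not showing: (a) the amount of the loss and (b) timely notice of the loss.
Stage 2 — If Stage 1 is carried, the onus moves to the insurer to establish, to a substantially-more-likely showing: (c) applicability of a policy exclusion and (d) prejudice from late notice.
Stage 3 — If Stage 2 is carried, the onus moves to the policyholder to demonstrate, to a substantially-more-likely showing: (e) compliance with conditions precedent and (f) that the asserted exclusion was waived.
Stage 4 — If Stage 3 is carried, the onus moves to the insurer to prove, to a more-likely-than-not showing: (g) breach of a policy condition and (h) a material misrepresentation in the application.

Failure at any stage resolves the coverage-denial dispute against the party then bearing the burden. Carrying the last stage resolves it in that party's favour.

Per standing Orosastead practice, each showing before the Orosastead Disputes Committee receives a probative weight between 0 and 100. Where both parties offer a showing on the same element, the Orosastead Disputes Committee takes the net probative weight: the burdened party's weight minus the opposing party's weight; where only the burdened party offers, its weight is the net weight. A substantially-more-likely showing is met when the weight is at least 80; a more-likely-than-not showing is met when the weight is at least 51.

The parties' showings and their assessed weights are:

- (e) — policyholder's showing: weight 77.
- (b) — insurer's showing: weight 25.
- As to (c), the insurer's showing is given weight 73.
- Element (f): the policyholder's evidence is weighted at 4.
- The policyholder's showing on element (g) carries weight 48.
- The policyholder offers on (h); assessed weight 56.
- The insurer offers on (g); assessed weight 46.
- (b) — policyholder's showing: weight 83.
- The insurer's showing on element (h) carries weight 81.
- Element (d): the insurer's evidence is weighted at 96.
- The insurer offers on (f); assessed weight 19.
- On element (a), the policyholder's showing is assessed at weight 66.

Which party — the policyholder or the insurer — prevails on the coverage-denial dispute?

policyholder

At Stage 1 the policyholder must meet a more-likely-than-not showing (weight is at least 51): on (a) the weight is 66, ≥ 51, so (a) meets the standard; on (b) the weight is 83 less the opposing 25 gives net 58, ≥ 51, so (b) meets the standard.
  All elements met. The burden passes to the insurer.
At Stage 2 the insurer must meet a substantially-more-likely showing (weight is at least 80): on (c) the weight is 73, < 80, so (c) does not meet the standard; on (d) the weight is 96, which does reach 80, so (d) meets the standard.
  Stage 2 not carried; the insurer fails its burden.
So the policyholder prevails.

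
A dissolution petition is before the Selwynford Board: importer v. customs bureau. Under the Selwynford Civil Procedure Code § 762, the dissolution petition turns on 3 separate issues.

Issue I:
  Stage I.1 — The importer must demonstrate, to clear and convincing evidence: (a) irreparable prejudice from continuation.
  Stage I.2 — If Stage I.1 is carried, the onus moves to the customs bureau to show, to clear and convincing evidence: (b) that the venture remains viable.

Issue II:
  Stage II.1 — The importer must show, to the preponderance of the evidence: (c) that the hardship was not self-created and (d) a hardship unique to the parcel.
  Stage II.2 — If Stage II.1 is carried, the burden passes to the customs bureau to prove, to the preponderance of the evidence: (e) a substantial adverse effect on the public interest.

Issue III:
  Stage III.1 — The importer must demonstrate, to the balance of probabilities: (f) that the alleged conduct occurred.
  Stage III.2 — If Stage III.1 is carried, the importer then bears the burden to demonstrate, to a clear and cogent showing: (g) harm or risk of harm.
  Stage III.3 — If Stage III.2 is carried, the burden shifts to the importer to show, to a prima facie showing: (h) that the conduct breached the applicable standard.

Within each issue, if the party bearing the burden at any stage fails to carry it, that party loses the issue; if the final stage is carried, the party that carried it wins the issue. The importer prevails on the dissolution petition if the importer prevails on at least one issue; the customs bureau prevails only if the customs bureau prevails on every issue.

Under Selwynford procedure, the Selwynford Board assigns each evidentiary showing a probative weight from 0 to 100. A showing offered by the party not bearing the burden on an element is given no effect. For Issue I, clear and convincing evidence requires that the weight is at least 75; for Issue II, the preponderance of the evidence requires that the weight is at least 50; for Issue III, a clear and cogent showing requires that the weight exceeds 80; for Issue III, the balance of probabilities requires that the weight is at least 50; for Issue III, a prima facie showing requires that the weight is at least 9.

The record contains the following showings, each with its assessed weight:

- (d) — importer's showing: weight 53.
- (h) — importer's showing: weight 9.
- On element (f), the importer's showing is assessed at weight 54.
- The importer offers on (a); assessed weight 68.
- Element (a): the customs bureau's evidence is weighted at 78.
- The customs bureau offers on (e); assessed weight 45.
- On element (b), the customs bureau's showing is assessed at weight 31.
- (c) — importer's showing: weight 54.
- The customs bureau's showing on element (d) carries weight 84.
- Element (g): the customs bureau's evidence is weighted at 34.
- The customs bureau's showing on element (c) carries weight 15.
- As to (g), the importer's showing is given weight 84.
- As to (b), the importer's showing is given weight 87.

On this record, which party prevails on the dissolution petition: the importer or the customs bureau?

— Issue I —
Stage I.1 — burden on importer; standard: clear and convincing evidence (weight is at least 75).
    (a): 68 (customs bureau's 78 disregarded) < 75 [not met]
  The importer does not carry Stage I.1.
The analysis ends at Stage I.1; the customs bureau prevails on this issue.
— Issue II —
Stage II.1 — burden on importer; standard: the preponderance of the evidence (weight is at least 50).
    (c): 54 (customs bureau's 15 disregarded) ≥ 50 [met]
    (d): 53 (customs bureau's 84 disregarded) ≥ 50 [met]
  Stage II.1 is satisfied; the onus moves to the customs bureau.
Stage II.2 — burden on customs bureau; standard: the preponderance of the evidence (weight is at least 50).
    (e): 45 < 50 [not met]
  The customs bureau does not carry Stage II.2.
So the importer prevails on this issue.
— Issue III —
Stage III.1 (importer, the balance of probabilities, weight is at least 50): (f) 54 ≥ 50 — meets.
  Stage III.1 is satisfied; the importer continues to bear the burden.
Stage III.2 (importer, a clear and cogent showing, weight exceeds 80): (g) 84 (customs bureau's 34 disregarded) > 80 — meets.
  Stage III.2 carried; the burden remains with the importer.
Stage III.3 (importer, a prima facie showing, weight is at least 9): (h) 9 ≥ 9 — meets.
  The importer carries the last stage.
Every stage carried; the importer prevails on this issue.
Per-issue: Issue I → customs bureau; Issue II → importer; Issue III → importer. The importer must prevail on at least one issue; overall, the importer prevails.

importer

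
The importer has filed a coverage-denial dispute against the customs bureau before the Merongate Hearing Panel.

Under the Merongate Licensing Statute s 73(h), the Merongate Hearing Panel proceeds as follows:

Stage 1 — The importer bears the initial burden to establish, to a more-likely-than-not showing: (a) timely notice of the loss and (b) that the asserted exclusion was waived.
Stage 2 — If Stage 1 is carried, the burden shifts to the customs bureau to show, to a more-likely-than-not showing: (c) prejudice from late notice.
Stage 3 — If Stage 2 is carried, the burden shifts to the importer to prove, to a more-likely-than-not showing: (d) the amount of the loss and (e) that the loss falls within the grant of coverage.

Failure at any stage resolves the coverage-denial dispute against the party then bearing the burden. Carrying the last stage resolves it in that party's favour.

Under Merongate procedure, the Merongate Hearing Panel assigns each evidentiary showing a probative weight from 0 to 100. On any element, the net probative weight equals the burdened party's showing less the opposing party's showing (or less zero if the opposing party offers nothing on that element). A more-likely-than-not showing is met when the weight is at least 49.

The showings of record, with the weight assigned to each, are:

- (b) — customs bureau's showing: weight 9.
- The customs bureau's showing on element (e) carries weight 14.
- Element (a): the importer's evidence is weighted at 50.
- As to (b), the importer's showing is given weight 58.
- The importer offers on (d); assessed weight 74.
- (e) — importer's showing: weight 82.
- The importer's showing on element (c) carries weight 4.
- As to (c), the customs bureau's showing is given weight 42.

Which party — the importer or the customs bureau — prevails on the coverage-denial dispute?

importer

Stage 1 (importer, a more-likely-than-not showing, weight is at least 49): (a) 50 ≥ 49 — meets; (b) net 58−9=49 ≥ 49 — meets.
  The importer carries Stage 1; the customs bureau now bears the burden.
Stage 2 (customs bureau, a more-likely-than-not showing, weight is at least 49): (c) net 42−4=38 < 49 — fails.
  The customs bureau does not carry Stage 2.
The importer prevails.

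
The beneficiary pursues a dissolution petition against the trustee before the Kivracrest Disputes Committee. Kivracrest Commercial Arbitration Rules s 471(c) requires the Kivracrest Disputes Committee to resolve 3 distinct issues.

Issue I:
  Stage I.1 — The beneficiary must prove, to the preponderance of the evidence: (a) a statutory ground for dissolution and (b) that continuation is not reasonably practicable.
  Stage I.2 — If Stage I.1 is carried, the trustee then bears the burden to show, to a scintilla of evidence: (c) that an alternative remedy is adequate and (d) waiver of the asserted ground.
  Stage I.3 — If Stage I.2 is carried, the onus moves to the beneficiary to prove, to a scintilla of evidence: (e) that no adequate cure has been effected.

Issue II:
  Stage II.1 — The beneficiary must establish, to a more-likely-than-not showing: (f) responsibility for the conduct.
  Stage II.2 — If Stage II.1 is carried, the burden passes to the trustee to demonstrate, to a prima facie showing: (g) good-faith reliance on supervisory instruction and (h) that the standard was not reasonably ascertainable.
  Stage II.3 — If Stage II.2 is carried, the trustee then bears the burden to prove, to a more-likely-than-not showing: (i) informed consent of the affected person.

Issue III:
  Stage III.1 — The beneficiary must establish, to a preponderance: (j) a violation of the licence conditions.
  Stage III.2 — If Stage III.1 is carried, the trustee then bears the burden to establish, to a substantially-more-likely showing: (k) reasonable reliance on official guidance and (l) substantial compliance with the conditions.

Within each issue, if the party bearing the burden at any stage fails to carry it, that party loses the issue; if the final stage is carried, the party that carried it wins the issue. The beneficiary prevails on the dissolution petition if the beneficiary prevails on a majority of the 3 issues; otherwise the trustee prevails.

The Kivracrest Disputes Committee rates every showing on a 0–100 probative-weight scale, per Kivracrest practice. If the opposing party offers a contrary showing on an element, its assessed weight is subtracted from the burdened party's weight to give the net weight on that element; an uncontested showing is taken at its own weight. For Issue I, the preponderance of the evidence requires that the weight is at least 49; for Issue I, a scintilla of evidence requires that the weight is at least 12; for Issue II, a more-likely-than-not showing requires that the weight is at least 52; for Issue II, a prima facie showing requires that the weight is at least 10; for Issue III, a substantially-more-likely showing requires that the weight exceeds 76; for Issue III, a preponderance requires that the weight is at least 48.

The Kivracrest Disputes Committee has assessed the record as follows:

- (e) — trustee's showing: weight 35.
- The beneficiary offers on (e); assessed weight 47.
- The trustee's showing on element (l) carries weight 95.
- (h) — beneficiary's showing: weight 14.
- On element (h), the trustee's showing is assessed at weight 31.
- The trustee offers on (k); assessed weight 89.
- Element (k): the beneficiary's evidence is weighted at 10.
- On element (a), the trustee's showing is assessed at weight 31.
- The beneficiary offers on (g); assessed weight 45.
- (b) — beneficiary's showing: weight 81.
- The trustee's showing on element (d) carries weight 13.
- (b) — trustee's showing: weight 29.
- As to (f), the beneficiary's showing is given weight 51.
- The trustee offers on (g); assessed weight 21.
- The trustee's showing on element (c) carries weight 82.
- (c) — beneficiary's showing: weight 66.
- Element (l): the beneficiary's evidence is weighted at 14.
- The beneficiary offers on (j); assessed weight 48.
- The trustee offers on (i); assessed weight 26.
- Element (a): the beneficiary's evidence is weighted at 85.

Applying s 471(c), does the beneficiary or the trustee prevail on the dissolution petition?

trustee

— Issue I —
Stage I.1 — burden on beneficiary; standard: the preponderance of the evidence (weight is at least 49).
    (a): 85 − 31 = 54 ≥ 49 [met]
    (b): 81 − 29 = 52 ≥ 49 [met]
  Stage I.1 carried; the burden shifts to the trustee.
Stage I.2 — burden on trustee; standard: a scintilla of evidence (weight is at least 12).
    (c): 82 − 66 = 16 ≥ 12 [met]
    (d): 13 ≥ 12 [met]
  The trustee carries Stage I.2; the beneficiary now bears the burden.
Stage I.3 — burden on beneficiary; standard: a scintilla of evidence (weight is at least 12).
    (e): 47 − 35 = 12 ≥ 12 [met]
  All elements met at the final stage.
All stages carried — the beneficiary prevails on this issue.
— Issue II —
Stage II.1 (beneficiary, a more-likely-than-not showing, weight is at least 52): (f) 51 < 52 — fails.
  Not every element is met, so the beneficiary fails to carry Stage II.1.
So the trustee prevails on this issue.
— Issue III —
At Stage III.1 the beneficiary must meet a preponderance (weight is at least 48): on (j) the weight is 48, ≥ 48, so (j) meets the standard.
  The beneficiary carries Stage III.1; the trustee now bears the burden.
At Stage III.2 the trustee must meet a substantially-more-likely showing (weight exceeds 76): on (k) the weight is 89 less the opposing 10 gives net 79, > 76, so (k) meets the standard; on (l) the weight is 95 less the opposing 14 gives net 81, which does exceed 76, so (l) meets the standard.
  All elements met at the final stage.
All stages carried — the trustee prevails on this issue.
Per-issue: Issue I → beneficiary; Issue II → trustee; Issue III → trustee. The beneficiary must prevail on a majority of issues; overall, the trustee prevails.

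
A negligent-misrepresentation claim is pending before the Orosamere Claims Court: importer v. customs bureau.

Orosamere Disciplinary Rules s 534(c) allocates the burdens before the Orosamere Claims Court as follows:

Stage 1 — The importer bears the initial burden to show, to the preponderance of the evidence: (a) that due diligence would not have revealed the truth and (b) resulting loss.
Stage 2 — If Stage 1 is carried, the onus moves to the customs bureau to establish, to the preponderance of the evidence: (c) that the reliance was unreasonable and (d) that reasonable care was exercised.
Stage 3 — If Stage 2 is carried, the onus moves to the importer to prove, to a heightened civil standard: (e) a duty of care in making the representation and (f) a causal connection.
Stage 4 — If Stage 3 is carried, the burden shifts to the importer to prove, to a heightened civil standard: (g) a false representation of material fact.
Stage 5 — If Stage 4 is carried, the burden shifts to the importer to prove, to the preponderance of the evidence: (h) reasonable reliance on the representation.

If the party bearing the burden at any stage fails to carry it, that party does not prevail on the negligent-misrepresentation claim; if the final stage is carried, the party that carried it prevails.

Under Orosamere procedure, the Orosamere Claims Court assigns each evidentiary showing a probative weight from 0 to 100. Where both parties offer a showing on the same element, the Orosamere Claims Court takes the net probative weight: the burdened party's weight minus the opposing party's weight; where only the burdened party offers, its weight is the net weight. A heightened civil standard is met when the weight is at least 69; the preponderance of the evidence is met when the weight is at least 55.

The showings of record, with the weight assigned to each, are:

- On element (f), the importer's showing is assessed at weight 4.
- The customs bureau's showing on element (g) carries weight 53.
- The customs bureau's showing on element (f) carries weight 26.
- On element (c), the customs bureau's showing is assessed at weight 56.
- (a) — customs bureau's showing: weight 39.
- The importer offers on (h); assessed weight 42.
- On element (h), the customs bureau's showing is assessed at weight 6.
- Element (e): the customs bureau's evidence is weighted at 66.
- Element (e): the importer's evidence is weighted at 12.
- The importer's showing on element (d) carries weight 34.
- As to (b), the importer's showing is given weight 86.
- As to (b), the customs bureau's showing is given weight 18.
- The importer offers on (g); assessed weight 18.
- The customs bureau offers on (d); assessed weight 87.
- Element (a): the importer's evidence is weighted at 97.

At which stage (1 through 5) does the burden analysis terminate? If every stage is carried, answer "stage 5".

stage 2

Stage 1 — burden on importer; standard: the preponderance of the evidence (weight is at least 55).
    (a): 97 − 39 = 58 ≥ 55 [met]
    (b): 86 − 18 = 68 ≥ 55 [met]
  The importer carries Stage 1; the customs bureau now bears the burden.
Stage 2 — burden on customs bureau; standard: the preponderance of the evidence (weight is at least 55).
    (c): 56 ≥ 55 [met]
    (d): 87 − 34 = 53 < 55 [not met]
  Stage 2 not carried; the customs bureau fails its burden.
The analysis ends at Stage 2; the importer prevails.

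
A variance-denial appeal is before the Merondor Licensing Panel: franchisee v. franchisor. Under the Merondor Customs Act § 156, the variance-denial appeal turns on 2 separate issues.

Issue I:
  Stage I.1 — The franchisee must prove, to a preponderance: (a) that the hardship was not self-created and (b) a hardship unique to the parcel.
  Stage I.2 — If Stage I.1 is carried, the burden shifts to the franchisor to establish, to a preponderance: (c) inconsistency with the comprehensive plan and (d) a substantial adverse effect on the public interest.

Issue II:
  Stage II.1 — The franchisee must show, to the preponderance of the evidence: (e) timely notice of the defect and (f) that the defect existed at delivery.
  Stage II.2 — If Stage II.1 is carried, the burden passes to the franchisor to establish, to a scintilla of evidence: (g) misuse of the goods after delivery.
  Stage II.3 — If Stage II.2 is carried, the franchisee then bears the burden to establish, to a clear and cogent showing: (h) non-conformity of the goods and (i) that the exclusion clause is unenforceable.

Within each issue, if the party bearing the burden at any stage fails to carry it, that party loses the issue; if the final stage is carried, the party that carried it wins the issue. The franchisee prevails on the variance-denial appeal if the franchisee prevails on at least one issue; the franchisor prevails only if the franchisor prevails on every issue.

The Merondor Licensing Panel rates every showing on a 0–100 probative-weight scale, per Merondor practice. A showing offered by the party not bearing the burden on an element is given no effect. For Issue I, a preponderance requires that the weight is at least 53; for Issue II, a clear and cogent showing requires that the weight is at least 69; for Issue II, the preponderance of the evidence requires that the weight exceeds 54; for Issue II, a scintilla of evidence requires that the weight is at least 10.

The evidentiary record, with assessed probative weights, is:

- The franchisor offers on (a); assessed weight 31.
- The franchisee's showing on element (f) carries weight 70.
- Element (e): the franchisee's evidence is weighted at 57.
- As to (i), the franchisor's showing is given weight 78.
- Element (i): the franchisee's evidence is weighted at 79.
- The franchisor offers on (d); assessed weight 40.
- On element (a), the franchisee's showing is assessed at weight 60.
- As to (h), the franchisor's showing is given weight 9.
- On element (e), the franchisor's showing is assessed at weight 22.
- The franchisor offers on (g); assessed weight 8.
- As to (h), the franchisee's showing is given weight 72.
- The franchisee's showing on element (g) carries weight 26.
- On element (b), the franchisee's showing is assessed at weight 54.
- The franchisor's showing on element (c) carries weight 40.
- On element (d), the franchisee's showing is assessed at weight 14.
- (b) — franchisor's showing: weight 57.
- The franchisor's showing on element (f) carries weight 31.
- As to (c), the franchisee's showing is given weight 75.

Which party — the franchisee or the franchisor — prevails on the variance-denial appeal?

franchisee

— Issue I —
Stage I.1 — burden on franchisee; standard: a preponderance (weight is at least 53).
    (a): 60 (franchisor's 31 disregarded) ≥ 53 [met]
    (b): 54 (franchisor's 57 disregarded) ≥ 53 [met]
  The franchisee carries Stage I.1; the franchisor now bears the burden.
Stage I.2 — burden on franchisor; standard: a preponderance (weight is at least 53).
    (c): 40 (franchisee's 75 disregarded) < 53 [not met]
    (d): 40 (franchisee's 14 disregarded) < 53 [not met]
  Stage I.2 not carried; the franchisor fails its burden.
So the franchisee prevails on this issue.
— Issue II —
Stage II.1 (franchisee, the preponderance of the evidence, weight exceeds 54): (e) 57 (franchisor's 22 disregarded) > 54 — meets; (f) 70 (franchisor's 31 disregarded) > 54 — meets.
  The franchisee carries Stage II.1; the franchisor now bears the burden.
Stage II.2 (franchisor, a scintilla of evidence, weight is at least 10): (g) 8 (franchisee's 26 disregarded) < 10 — fails.
  The franchisor does not carry Stage II.2.
The analysis ends at Stage II.2; the franchisee prevails on this issue.
Per-issue: Issue I → franchisee; Issue II → franchisee. The franchisee must prevail on at least one issue; overall, the franchisee prevails.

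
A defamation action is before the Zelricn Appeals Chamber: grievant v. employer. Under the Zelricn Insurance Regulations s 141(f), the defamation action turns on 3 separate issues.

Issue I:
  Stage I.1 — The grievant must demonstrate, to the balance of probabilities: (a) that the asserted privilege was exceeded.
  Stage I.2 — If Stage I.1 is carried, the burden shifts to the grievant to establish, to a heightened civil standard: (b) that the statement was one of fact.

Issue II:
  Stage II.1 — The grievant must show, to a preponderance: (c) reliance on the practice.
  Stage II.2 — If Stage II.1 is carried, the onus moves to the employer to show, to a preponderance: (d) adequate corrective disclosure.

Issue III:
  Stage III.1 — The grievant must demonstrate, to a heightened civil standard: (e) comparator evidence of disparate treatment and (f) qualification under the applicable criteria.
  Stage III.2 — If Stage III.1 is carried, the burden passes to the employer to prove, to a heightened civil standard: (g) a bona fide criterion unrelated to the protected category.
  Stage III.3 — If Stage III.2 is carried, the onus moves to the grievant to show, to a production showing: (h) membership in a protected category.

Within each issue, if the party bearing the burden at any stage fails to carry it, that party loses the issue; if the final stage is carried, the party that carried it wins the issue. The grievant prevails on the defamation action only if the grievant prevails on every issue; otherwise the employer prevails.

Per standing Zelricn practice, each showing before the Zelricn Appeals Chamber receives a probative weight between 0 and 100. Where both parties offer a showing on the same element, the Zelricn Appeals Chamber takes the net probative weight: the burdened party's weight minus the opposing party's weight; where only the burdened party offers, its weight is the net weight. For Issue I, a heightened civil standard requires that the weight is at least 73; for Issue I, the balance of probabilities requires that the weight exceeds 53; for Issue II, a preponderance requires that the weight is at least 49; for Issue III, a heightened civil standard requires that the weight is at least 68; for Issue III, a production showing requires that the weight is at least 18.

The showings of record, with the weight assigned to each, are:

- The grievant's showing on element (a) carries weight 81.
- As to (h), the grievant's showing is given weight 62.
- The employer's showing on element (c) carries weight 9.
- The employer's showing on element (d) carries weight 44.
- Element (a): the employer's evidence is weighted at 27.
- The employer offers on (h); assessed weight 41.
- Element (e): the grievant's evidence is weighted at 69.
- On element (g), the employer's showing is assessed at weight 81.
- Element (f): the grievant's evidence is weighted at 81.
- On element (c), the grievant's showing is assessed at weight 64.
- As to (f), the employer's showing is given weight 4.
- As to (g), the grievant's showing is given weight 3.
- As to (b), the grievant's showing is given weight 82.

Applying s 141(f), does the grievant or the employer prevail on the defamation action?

— Issue I —
Stage I.1 (grievant, the balance of probabilities, weight exceeds 53): (a) net 81−27=54 > 53 — meets.
  Stage I.1 carried; the burden remains with the grievant.
Stage I.2 (grievant, a heightened civil standard, weight is at least 73): (b) 82 ≥ 73 — meets.
  Stage I.2 carried; the final stage is satisfied.
Every stage carried; the grievant prevails on this issue.
— Issue II —
Stage II.1 (grievant, a preponderance, weight is at least 49): (c) net 64−9=55 ≥ 49 — meets.
  The grievant carries Stage II.1; the employer now bears the burden.
Stage II.2 (employer, a preponderance, weight is at least 49): (d) 44 < 49 — fails.
  Not every element is met, so the employer fails to carry Stage II.2.
The grievant prevails on this issue.
— Issue III —
Stage III.1 — burden on grievant; standard: a heightened civil standard (weight is at least 68).
    (e): 69 ≥ 68 [met]
    (f): 81 − 4 = 77 ≥ 68 [met]
  Stage III.1 is satisfied; the onus moves to the employer.
Stage III.2 — burden on employer; standard: a heightened civil standard (weight is at least 68).
    (g): 81 − 3 = 78 ≥ 68 [met]
  The employer carries Stage III.2; the grievant now bears the burden.
Stage III.3 — burden on grievant; standard: a production showing (weight is at least 18).
    (h): 62 − 41 = 21 ≥ 18 [met]
  The grievant carries the last stage.
All stages carried — the grievant prevails on this issue.
Per-issue: Issue I → grievant; Issue II → grievant; Issue III → grievant. The grievant must prevail on every issue; overall, the grievant prevails.

grievant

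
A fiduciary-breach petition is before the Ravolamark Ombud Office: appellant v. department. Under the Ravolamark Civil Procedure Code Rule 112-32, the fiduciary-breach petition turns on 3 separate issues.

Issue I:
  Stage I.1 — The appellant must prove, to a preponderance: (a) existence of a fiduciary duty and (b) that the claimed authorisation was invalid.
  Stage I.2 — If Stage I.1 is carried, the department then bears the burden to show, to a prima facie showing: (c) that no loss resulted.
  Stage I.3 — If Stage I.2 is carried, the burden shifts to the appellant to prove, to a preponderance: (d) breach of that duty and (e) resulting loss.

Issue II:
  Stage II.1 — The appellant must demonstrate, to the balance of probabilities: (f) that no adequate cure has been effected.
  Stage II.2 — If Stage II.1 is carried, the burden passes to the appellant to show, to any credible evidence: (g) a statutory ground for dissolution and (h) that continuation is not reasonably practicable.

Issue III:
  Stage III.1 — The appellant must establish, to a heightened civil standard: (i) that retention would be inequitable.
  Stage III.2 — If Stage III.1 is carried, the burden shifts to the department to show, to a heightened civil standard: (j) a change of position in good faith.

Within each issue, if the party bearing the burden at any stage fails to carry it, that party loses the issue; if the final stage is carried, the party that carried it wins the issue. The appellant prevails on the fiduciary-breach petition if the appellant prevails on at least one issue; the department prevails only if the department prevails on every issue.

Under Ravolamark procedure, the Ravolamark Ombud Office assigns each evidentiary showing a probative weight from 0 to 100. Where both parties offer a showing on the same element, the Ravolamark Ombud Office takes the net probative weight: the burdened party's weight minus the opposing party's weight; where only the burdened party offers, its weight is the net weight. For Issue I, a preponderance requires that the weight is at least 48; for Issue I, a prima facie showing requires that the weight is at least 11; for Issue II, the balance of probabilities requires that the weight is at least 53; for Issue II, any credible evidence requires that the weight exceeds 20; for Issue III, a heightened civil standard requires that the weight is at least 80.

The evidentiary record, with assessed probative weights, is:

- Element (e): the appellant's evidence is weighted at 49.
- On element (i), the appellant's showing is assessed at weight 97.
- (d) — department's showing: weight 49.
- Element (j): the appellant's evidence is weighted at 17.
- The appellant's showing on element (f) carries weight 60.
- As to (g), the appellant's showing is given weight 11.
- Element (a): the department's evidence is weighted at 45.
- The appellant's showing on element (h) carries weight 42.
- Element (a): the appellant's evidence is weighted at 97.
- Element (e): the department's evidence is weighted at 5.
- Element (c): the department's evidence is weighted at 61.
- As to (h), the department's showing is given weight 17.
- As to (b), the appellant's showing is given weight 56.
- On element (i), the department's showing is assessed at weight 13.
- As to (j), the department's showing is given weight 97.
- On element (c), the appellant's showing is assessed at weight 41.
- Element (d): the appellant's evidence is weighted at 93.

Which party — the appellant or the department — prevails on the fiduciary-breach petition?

department

— Issue I —
Stage I.1 (appellant, a preponderance, weight is at least 48): (a) net 97−45=52 ≥ 48 — meets; (b) 56 ≥ 48 — meets.
  The appellant carries Stage I.1; the department now bears the burden.
Stage I.2 (department, a prima facie showing, weight is at least 11): (c) net 61−41=20 ≥ 11 — meets.
  Stage I.2 is satisfied; the onus moves to the appellant.
Stage I.3 (appellant, a preponderance, weight is at least 48): (d) net 93−49=44 < 48 — fails; (e) net 49−5=44 < 48 — fails.
  The appellant does not carry Stage I.3.
The department prevails on this issue.
— Issue II —
Stage II.1 — burden on appellant; standard: the balance of probabilities (weight is at least 53).
    (f): 60 ≥ 53 [met]
  Stage II.1 carried; the burden remains with the appellant.
Stage II.2 — burden on appellant; standard: any credible evidence (weight exceeds 20).
    (g): 11 ≤ 20 [not met]
    (h): 42 − 17 = 25 > 20 [met]
  Stage II.2 not carried; the appellant fails its burden.
So the department prevails on this issue.
— Issue III —
Stage III.1 — burden on appellant; standard: a heightened civil standard (weight is at least 80).
    (i): 97 − 13 = 84 ≥ 80 [met]
  Stage III.1 carried; the burden shifts to the department.
Stage III.2 — burden on department; standard: a heightened civil standard (weight is at least 80).
    (j): 97 − 17 = 80 ≥ 80 [met]
  Stage III.2 carried; the final stage is satisfied.
With every stage satisfied, the department prevails on this issue.
Per-issue: Issue I → department; Issue II → department; Issue III → department. The appellant must prevail on at least one issue; overall, the department prevails.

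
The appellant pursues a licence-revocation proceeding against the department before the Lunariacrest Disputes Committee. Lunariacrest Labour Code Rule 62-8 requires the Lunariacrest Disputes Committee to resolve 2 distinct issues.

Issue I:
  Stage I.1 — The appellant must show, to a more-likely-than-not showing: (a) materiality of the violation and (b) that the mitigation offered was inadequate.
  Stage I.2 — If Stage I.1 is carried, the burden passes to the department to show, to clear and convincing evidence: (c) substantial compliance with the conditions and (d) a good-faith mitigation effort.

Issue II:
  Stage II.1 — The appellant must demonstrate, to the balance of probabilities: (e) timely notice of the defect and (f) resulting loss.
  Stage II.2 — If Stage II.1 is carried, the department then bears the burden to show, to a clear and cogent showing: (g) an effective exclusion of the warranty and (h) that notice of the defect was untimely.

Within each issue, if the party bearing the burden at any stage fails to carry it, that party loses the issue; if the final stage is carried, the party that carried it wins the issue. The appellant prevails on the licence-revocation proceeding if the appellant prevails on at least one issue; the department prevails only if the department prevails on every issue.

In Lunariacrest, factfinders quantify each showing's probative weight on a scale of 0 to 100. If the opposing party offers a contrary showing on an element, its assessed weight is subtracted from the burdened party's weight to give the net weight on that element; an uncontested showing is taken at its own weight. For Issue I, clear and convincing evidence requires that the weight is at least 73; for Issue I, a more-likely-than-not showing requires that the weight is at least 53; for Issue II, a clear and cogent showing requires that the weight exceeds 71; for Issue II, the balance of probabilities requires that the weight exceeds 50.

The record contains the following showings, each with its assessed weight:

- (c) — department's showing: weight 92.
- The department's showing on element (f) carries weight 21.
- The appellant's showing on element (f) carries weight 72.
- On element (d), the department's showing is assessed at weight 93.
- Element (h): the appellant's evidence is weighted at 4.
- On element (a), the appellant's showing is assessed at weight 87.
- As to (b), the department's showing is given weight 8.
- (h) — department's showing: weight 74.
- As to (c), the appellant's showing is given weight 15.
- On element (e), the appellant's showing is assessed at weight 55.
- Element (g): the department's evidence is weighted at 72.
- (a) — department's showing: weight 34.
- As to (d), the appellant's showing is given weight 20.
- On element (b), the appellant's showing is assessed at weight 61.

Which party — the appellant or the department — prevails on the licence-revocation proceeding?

— Issue I —
At Stage I.1 the appellant must meet a more-likely-than-not showing (weight is at least 53): on (a) the weight is 87 less the opposing 34 gives net 53, ≥ 53, so (a) meets the standard; on (b) the weight is 61 less the opposing 8 gives net 53, ≥ 53, so (b) meets the standard.
  All elements met. The burden passes to the department.
At Stage I.2 the department must meet clear and convincing evidence (weight is at least 73): on (c) the weight is 92 less the opposing 15 gives net 77, ≥ 73, so (c) meets the standard; on (d) the weight is 93 less the opposing 20 gives net 73, ≥ 73, so (d) meets the standard.
  All elements met at the final stage.
All stages carried — the department prevails on this issue.
— Issue II —
Stage II.1 (appellant, the balance of probabilities, weight exceeds 50): (e) 55 > 50 — meets; (f) net 72−21=51 > 50 — meets.
  Stage II.1 is satisfied; the onus moves to the department.
Stage II.2 (department, a clear and cogent showing, weight exceeds 71): (g) 72 > 71 — meets; (h) net 74−4=70 ≤ 71 — fails.
  Not every element is met, so the department fails to carry Stage II.2.
The analysis ends at Stage II.2; the appellant prevails on this issue.
Per-issue: Issue I → department; Issue II → appellant. The appellant must prevail on at least one issue; overall, the appellant prevails.

appellant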